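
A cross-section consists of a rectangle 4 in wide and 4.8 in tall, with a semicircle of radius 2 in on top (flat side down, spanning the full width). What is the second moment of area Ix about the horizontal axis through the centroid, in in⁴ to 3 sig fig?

Split into non-overlapping primitives; take the origin at the lower-left of the bounding box.
Rectangular body: 4 × 4.8, A = 19.2 in², y = 2.4 in, Ī = 36.864 in⁴.
Semicircular cap: semicircle r = 2, A = 6.2832 in², y = 5.6488 in, Ī = 1.7561 in⁴.
Centroid: ȳ = ΣA·y / ΣA = 3.201 in.
Transfer each piece to the horizontal axis through the centroid using Ī + A·d² with d = y − 3.201:
  rectangular body: d = -0.80104 in → contributes +49.184 in⁴
  semicircular cap: d = 2.4478 in → contributes +39.403 in⁴
Total I = 88.587 in⁴.

Ix ≈ 88.6 in⁴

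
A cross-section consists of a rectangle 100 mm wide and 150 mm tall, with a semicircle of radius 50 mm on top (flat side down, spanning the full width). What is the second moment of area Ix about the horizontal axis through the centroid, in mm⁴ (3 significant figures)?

Split into non-overlapping primitives; take the origin at the lower-left of the bounding box.
Rectangular body: 100 × 150, A = 15 000 mm², y = 75 mm, Ī = 28 125 000 mm⁴.
Semicircular cap: semicircle r = 50, A = 3 927 mm², y = 171.22 mm, Ī = 685 981 mm⁴.
Centroid: ȳ = ΣA·y / ΣA = 94.964 mm.
Transfer each piece to the horizontal axis through the centroid using Ī + A·d² with d = y − 94.964:
  rectangular body: d = -19.964 mm → contributes +34 103 394 mm⁴
  semicircular cap: d = 76.257 mm → contributes +23 521 764 mm⁴
Total I = 57 625 159 mm⁴.

Ix ≈ 5.76 × 10⁷ mm⁴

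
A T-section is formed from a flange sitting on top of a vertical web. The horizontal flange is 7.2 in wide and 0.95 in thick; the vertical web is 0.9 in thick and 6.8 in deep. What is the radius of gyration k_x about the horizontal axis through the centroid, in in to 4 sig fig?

Break the section into simple shapes (no overlaps), measuring from the bottom-left corner of the bounding box.
Flange: 7.2 × 0.95, A = 6.84 in², y = 7.275 in, Ī = 0.514425 in⁴.
Web: 0.9 × 6.8, A = 6.12 in², y = 3.4 in, Ī = 23.5824 in⁴.
Centroid: ȳ = ΣA·y / ΣA = 5.44514 in.
Transfer each piece to the horizontal axis through the centroid using Ī + A·d² with d = y − 5.44514:
  flange: d = 1.82986 in → contributes +23.4174 in⁴
  web: d = -2.04514 in → contributes +49.1799 in⁴
Total I = 72.5973 in⁴.
Radius of gyration: k = √(I/A) = √(72.5973 / 12.96) = 2.36678 in.

k_x ≈ 2.367 in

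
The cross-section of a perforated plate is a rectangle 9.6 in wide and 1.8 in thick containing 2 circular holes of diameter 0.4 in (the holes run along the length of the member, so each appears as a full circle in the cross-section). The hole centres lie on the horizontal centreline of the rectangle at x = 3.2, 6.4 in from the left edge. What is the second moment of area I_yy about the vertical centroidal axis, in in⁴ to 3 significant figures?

I_yy ≈ 132 in⁴

Treat the section as a set of non-overlapping primitives; coordinates are from the bounding-box lower-left.
Plate: 9.6 × 1.8, A = 17.28 in², x = 4.8 in, Ī = 132.71 in⁴.
Hole 1 (subtracted): ⌀0.4, A = 0.12566 in², x = 3.2 in, Ī = 0.0012566 in⁴.
Hole 2 (subtracted): ⌀0.4, A = 0.12566 in², x = 6.4 in, Ī = 0.0012566 in⁴.
By symmetry the centroid is at mid-width, x̄ = 4.8 in.
Transfer each piece to the vertical centroidal axis using Ī + A·d² with d = x − 4.8:
  plate: d = 0 in → contributes +132.71 in⁴
  hole 1: d = -1.6 in → contributes −0.32296 in⁴
  hole 2: d = 1.6 in → contributes −0.32296 in⁴
Total I = 132.06 in⁴.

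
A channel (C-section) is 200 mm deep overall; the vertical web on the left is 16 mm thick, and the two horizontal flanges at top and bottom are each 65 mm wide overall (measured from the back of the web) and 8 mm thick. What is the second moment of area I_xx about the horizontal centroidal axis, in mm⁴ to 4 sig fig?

Treat the section as a set of non-overlapping primitives; coordinates are from the bounding-box lower-left.
Web: 16 × 200, A = 3 200 mm², y = 100 mm, Ī = 10 666 667 mm⁴.
Top flange (beyond web): 49 × 8, A = 392 mm², y = 196 mm, Ī = 2090.67 mm⁴.
Bottom flange (beyond web): 49 × 8, A = 392 mm², y = 4 mm, Ī = 2090.67 mm⁴.
By symmetry the centroid is at mid-height, ȳ = 100 mm.
Transfer each piece to the horizontal centroidal axis using Ī + A·d² with d = y − 100:
  web: d = 0 mm → contributes +10 666 667 mm⁴
  top flange (beyond web): d = 96 mm → contributes +3 614 763 mm⁴
  bottom flange (beyond web): d = -96 mm → contributes +3 614 763 mm⁴
Total I = 17 896 192 mm⁴.

I_xx ≈ 1.790 × 10⁷ mm⁴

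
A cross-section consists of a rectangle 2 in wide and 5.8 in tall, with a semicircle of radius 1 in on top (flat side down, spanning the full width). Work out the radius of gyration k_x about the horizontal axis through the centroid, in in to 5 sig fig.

Treat the section as a set of non-overlapping primitives; coordinates are from the bounding-box lower-left.
Rectangular body: 2 × 5.8, A = 11.6 in², y = 2.9 in, Ī = 32.51867 in⁴.
Semicircular cap: semicircle r = 1, A = 1.570796 in², y = 6.224413 in, Ī = 0.109757 in⁴.
Centroid: ȳ = ΣA·y / ΣA = 3.296481 in.
Transfer each piece to the horizontal axis through the centroid using Ī + A·d² with d = y − 3.296481:
  rectangular body: d = -0.3964814 in → contributes +34.34216 in⁴
  semicircular cap: d = 2.927932 in → contributes +13.57586 in⁴
Total I = 47.91801 in⁴.
Radius of gyration: k = √(I/A) = √(47.91801 / 13.1708) = 1.907407 in.

k_x ≈ 1.9074 in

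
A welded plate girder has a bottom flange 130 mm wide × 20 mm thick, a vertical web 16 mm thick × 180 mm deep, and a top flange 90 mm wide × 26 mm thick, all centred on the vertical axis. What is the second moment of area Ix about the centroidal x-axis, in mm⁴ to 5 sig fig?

Treat the section as a set of non-overlapping primitives; coordinates are from the bounding-box lower-left.
Bottom plate: 130 × 20, A = 2 600 mm², y = 10 mm, Ī = 86666.67 mm⁴.
Web plate: 16 × 180, A = 2 880 mm², y = 110 mm, Ī = 7 776 000 mm⁴.
Top plate: 90 × 26, A = 2 340 mm², y = 213 mm, Ī = 131 820 mm⁴.
Centroid: ȳ = ΣA·y / ΣA = 107.5729 mm.
Transfer each piece to the centroidal x-axis using Ī + A·d² with d = y − 107.5729:
  bottom plate: d = -97.57289 mm → contributes +24 839 886 mm⁴
  web plate: d = 2.42711 mm → contributes +7 792 966 mm⁴
  top plate: d = 105.4271 mm → contributes +26 140 629 mm⁴
Total I = 58 773 480 mm⁴.

Ix ≈ 5.8773 × 10⁷ mm⁴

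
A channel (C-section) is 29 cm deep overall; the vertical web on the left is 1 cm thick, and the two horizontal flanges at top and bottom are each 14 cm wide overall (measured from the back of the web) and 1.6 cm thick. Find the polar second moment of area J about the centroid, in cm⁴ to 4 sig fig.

J ≈ 1.127 × 10⁴ cm⁴

Decompose the section into non-overlapping parts with the origin at the bottom-left of its bounding rectangle.
Web: 1 × 29, A = 29 cm², y = 14.5 cm, Ī = 2032.42 cm⁴.
Top flange (beyond web): 13 × 1.6, A = 20.8 cm², y = 28.2 cm, Ī = 4.43733 cm⁴.
Bottom flange (beyond web): 13 × 1.6, A = 20.8 cm², y = 0.8 cm, Ī = 4.43733 cm⁴.
By symmetry the centroid is at mid-height, ȳ = 14.5 cm.
Transfer each piece to the centroidal x-axis using Ī + A·d² with d = y − 14.5:
  web: d = 0 cm → contributes +2032.42 cm⁴
  top flange (beyond web): d = 13.7 cm → contributes +3908.39 cm⁴
  bottom flange (beyond web): d = -13.7 cm → contributes +3908.39 cm⁴
Total I = 9849.2 cm⁴.
For the y-axis: x̄ = 4.62465 cm.
Repeating about the centroidal y-axis gives I_y = 1425.59 cm⁴.
Polar second moment: J = I_x + I_y = 11274.8 cm⁴.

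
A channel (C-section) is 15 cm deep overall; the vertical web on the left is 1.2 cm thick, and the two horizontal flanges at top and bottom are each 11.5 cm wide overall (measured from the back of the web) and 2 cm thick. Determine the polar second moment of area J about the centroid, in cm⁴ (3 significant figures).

J ≈ 2870 cm⁴

Decompose the section into non-overlapping parts with the origin at the bottom-left of its bounding rectangle.
Web: 1.2 × 15, A = 18 cm², y = 7.5 cm, Ī = 337.5 cm⁴.
Top flange (beyond web): 10.3 × 2, A = 20.6 cm², y = 14 cm, Ī = 6.8667 cm⁴.
Bottom flange (beyond web): 10.3 × 2, A = 20.6 cm², y = 1 cm, Ī = 6.8667 cm⁴.
By symmetry the centroid is at mid-height, ȳ = 7.5 cm.
Transfer each piece to the centroidal x-axis using Ī + A·d² with d = y − 7.5:
  web: d = 0 cm → contributes +337.5 cm⁴
  top flange (beyond web): d = 6.5 cm → contributes +877.22 cm⁴
  bottom flange (beyond web): d = -6.5 cm → contributes +877.22 cm⁴
Total I = 2091.9 cm⁴.
For the y-axis: x̄ = 4.6017 cm.
Repeating about the centroidal y-axis gives I_y = 780.58 cm⁴.
Polar second moment: J = I_x + I_y = 2872.5 cm⁴.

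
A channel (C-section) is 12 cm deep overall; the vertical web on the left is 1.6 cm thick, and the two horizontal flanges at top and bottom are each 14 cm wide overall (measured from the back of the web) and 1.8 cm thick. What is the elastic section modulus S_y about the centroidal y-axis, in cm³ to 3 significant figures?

Split into non-overlapping primitives; take the origin at the lower-left of the bounding box.
Web: 1.6 × 12, A = 19.2 cm², x = 0.8 cm, Ī = 4.096 cm⁴.
Top flange (beyond web): 12.4 × 1.8, A = 22.32 cm², x = 7.8 cm, Ī = 285.99 cm⁴.
Bottom flange (beyond web): 12.4 × 1.8, A = 22.32 cm², x = 7.8 cm, Ī = 285.99 cm⁴.
Centroid: x̄ = ΣA·x / ΣA = 5.6947 cm.
Transfer each piece to the centroidal y-axis using Ī + A·d² with d = x − 5.6947:
  web: d = -4.8947 cm → contributes +464.1 cm⁴
  top flange (beyond web): d = 2.1053 cm → contributes +384.92 cm⁴
  bottom flange (beyond web): d = 2.1053 cm → contributes +384.92 cm⁴
Total I = 1233.9 cm⁴.
Extreme fibre distance c = 8.3053 cm; S = I/c = 148.57 cm³.

S_y ≈ 149 cm³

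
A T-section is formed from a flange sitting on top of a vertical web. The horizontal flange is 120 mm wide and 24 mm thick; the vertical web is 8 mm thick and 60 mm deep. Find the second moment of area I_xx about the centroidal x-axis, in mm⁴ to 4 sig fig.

Split into non-overlapping primitives; take the origin at the lower-left of the bounding box.
Flange: 120 × 24, A = 2 880 mm², y = 72 mm, Ī = 138 240 mm⁴.
Web: 8 × 60, A = 480 mm², y = 30 mm, Ī = 144 000 mm⁴.
Centroid: ȳ = ΣA·y / ΣA = 66 mm.
Transfer each piece to the centroidal x-axis using Ī + A·d² with d = y − 66:
  flange: d = 6 mm → contributes +241 920 mm⁴
  web: d = -36 mm → contributes +766 080 mm⁴
Total I = 1 008 000 mm⁴.

I_xx ≈ 1.008 × 10⁶ mm⁴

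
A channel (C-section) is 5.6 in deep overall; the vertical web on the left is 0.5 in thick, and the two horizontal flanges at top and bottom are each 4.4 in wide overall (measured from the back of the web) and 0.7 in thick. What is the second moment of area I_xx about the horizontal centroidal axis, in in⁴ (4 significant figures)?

I_xx ≈ 40.31 in⁴

Break the section into simple shapes (no overlaps), measuring from the bottom-left corner of the bounding box.
Web: 0.5 × 5.6, A = 2.8 in², y = 2.8 in, Ī = 7.31733 in⁴.
Top flange (beyond web): 3.9 × 0.7, A = 2.73 in², y = 5.25 in, Ī = 0.111475 in⁴.
Bottom flange (beyond web): 3.9 × 0.7, A = 2.73 in², y = 0.35 in, Ī = 0.111475 in⁴.
By symmetry the centroid is at mid-height, ȳ = 2.8 in.
Transfer each piece to the horizontal centroidal axis using Ī + A·d² with d = y − 2.8:
  web: d = 0 in → contributes +7.31733 in⁴
  top flange (beyond web): d = 2.45 in → contributes +16.4983 in⁴
  bottom flange (beyond web): d = -2.45 in → contributes +16.4983 in⁴
Total I = 40.3139 in⁴.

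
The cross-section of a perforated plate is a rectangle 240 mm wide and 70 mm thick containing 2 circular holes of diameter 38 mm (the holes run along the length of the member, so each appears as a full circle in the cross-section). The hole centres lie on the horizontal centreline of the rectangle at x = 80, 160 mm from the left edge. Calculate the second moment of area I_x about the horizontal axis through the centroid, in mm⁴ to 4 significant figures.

I_x ≈ 6.655 × 10⁶ mm⁴

Break the section into simple shapes (no overlaps), measuring from the bottom-left corner of the bounding box.
Plate: 240 × 70, A = 16 800 mm², y = 35 mm, Ī = 6 860 000 mm⁴.
Hole 1 (subtracted): ⌀38, A = 1134.11 mm², y = 35 mm, Ī = 102 354 mm⁴.
Hole 2 (subtracted): ⌀38, A = 1134.11 mm², y = 35 mm, Ī = 102 354 mm⁴.
By symmetry the centroid is at mid-height, ȳ = 35 mm.
All pieces are centred on the horizontal axis through the centroid, so I = ΣĪ (holes subtracted) = 6 655 292 mm⁴.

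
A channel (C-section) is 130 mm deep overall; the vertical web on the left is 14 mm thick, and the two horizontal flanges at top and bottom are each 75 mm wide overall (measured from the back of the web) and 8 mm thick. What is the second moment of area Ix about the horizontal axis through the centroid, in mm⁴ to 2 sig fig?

Break the section into simple shapes (no overlaps), measuring from the bottom-left corner of the bounding box.
Web: 14 × 130, A = 1 820 mm², y = 65 mm, Ī = 2 563 167 mm⁴.
Top flange (beyond web): 61 × 8, A = 488 mm², y = 126 mm, Ī = 2 603 mm⁴.
Bottom flange (beyond web): 61 × 8, A = 488 mm², y = 4 mm, Ī = 2 603 mm⁴.
By symmetry the centroid is at mid-height, ȳ = 65 mm.
Transfer each piece to the horizontal axis through the centroid using Ī + A·d² with d = y − 65:
  web: d = 0 mm → contributes +2 563 167 mm⁴
  top flange (beyond web): d = 61 mm → contributes +1 818 451 mm⁴
  bottom flange (beyond web): d = -61 mm → contributes +1 818 451 mm⁴
Total I = 6 200 068 mm⁴.

Ix ≈ 6.2 × 10⁶ mm⁴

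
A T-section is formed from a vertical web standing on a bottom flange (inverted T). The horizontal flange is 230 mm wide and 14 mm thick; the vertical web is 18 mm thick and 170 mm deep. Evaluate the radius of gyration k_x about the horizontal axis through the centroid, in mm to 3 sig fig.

k_x ≈ 57.4 mm

Decompose the section into non-overlapping parts with the origin at the bottom-left of its bounding rectangle.
Flange: 230 × 14, A = 3 220 mm², y = 7 mm, Ī = 52 593 mm⁴.
Web: 18 × 170, A = 3 060 mm², y = 99 mm, Ī = 7 369 500 mm⁴.
Centroid: ȳ = ΣA·y / ΣA = 51.828 mm.
Transfer each piece to the horizontal axis through the centroid using Ī + A·d² with d = y − 51.828:
  flange: d = -44.828 mm → contributes +6 523 350 mm⁴
  web: d = 47.172 mm → contributes +14 178 597 mm⁴
Total I = 20 701 948 mm⁴.
Radius of gyration: k = √(I/A) = √(20 701 948 / 6 280) = 57.415 mm.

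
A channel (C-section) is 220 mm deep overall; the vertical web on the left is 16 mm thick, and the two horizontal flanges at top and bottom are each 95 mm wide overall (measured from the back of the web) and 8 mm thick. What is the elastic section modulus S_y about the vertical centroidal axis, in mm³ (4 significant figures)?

S_y ≈ 3.802 × 10⁴ mm³

Decompose the section into non-overlapping parts with the origin at the bottom-left of its bounding rectangle.
Web: 16 × 220, A = 3 520 mm², x = 8 mm, Ī = 75093.3 mm⁴.
Top flange (beyond web): 79 × 8, A = 632 mm², x = 55.5 mm, Ī = 328 693 mm⁴.
Bottom flange (beyond web): 79 × 8, A = 632 mm², x = 55.5 mm, Ī = 328 693 mm⁴.
Centroid: x̄ = ΣA·x / ΣA = 20.5502 mm.
Transfer each piece to the vertical centroidal axis using Ī + A·d² with d = x − 20.5502:
  web: d = -12.5502 mm → contributes +629 517 mm⁴
  top flange (beyond web): d = 34.9498 mm → contributes +1 100 675 mm⁴
  bottom flange (beyond web): d = 34.9498 mm → contributes +1 100 675 mm⁴
Total I = 2 830 867 mm⁴.
Extreme fibre distance c = 74.4498 mm; S = I/c = 38023.8 mm³.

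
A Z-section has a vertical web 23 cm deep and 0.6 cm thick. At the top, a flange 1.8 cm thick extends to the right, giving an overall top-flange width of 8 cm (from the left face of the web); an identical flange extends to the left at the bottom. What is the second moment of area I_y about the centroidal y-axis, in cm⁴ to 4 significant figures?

I_y ≈ 548.2 cm⁴

Decompose the section into non-overlapping parts with the origin at the bottom-left of its bounding rectangle.
Web: 0.6 × 23, A = 13.8 cm², x = 7.7 cm, Ī = 0.414 cm⁴.
Top flange (beyond web): 7.4 × 1.8, A = 13.32 cm², x = 11.7 cm, Ī = 60.7836 cm⁴.
Bottom flange (beyond web): 7.4 × 1.8, A = 13.32 cm², x = 3.7 cm, Ī = 60.7836 cm⁴.
Centroid: x̄ = ΣA·x / ΣA = 7.7 cm.
Transfer each piece to the centroidal y-axis using Ī + A·d² with d = x − 7.7:
  web: d = 0 cm → contributes +0.414 cm⁴
  top flange (beyond web): d = 4 cm → contributes +273.904 cm⁴
  bottom flange (beyond web): d = -4 cm → contributes +273.904 cm⁴
Total I = 548.221 cm⁴.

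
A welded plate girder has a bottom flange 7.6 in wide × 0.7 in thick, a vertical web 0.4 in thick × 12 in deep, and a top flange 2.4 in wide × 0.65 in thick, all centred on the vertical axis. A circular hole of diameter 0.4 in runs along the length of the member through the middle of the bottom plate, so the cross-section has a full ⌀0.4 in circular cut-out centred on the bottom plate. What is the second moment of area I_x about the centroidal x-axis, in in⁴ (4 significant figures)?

I_x ≈ 283.5 in⁴

Treat the section as a set of non-overlapping primitives; coordinates are from the bounding-box lower-left.
Bottom plate: 7.6 × 0.7, A = 5.32 in², y = 0.35 in, Ī = 0.217233 in⁴.
Web plate: 0.4 × 12, A = 4.8 in², y = 6.7 in, Ī = 57.6 in⁴.
Top plate: 2.4 × 0.65, A = 1.56 in², y = 13.025 in, Ī = 0.054925 in⁴.
Hole (subtracted): ⌀0.4, A = 0.125664 in², y = 0.35 in, Ī = 0.00125664 in⁴.
Centroid: ȳ = ΣA·y / ΣA = 4.69928 in.
Transfer each piece to the centroidal x-axis using Ī + A·d² with d = y − 4.69928:
  bottom plate: d = -4.34928 in → contributes +100.851 in⁴
  web plate: d = 2.00072 in → contributes +76.8139 in⁴
  top plate: d = 8.32572 in → contributes +108.191 in⁴
  hole: d = -4.34928 in → contributes −2.37834 in⁴
Total I = 283.477 in⁴.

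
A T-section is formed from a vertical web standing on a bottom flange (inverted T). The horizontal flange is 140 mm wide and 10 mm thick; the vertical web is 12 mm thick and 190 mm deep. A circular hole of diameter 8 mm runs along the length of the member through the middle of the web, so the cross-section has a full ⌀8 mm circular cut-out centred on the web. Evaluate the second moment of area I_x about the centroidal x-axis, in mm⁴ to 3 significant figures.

I_x ≈ 1.55 × 10⁷ mm⁴

Treat the section as a set of non-overlapping primitives; coordinates are from the bounding-box lower-left.
Flange: 140 × 10, A = 1 400 mm², y = 5 mm, Ī = 11 667 mm⁴.
Web: 12 × 190, A = 2 280 mm², y = 105 mm, Ī = 6 859 000 mm⁴.
Hole (subtracted): ⌀8, A = 50.265 mm², y = 105 mm, Ī = 201.06 mm⁴.
Centroid: ȳ = ΣA·y / ΣA = 66.43 mm.
Transfer each piece to the centroidal x-axis using Ī + A·d² with d = y − 66.43:
  flange: d = -61.43 mm → contributes +5 294 716 mm⁴
  web: d = 38.57 mm → contributes +10 250 886 mm⁴
  hole: d = 38.57 mm → contributes −74 979 mm⁴
Total I = 15 470 622 mm⁴.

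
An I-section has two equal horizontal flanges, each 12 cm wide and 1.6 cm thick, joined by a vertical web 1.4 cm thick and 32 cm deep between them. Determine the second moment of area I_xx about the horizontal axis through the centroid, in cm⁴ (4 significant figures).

Decompose the section into non-overlapping parts with the origin at the bottom-left of its bounding rectangle.
Bottom flange: 12 × 1.6, A = 19.2 cm², y = 0.8 cm, Ī = 4.096 cm⁴.
Web: 1.4 × 32, A = 44.8 cm², y = 17.6 cm, Ī = 3822.93 cm⁴.
Top flange: 12 × 1.6, A = 19.2 cm², y = 34.4 cm, Ī = 4.096 cm⁴.
By symmetry the centroid is at mid-height, ȳ = 17.6 cm.
Transfer each piece to the horizontal axis through the centroid using Ī + A·d² with d = y − 17.6:
  bottom flange: d = -16.8 cm → contributes +5423.1 cm⁴
  web: d = 0 cm → contributes +3822.93 cm⁴
  top flange: d = 16.8 cm → contributes +5423.1 cm⁴
Total I = 14669.1 cm⁴.

I_xx ≈ 1.467 × 10⁴ cm⁴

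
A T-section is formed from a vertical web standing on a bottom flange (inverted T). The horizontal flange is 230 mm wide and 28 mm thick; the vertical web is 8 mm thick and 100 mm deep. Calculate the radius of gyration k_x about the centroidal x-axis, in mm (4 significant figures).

Treat the section as a set of non-overlapping primitives; coordinates are from the bounding-box lower-left.
Flange: 230 × 28, A = 6 440 mm², y = 14 mm, Ī = 420 747 mm⁴.
Web: 8 × 100, A = 800 mm², y = 78 mm, Ī = 666 667 mm⁴.
Centroid: ȳ = ΣA·y / ΣA = 21.0718 mm.
Transfer each piece to the centroidal x-axis using Ī + A·d² with d = y − 21.0718:
  flange: d = -7.07182 mm → contributes +742 815 mm⁴
  web: d = 56.9282 mm → contributes +3 259 321 mm⁴
Total I = 4 002 136 mm⁴.
Radius of gyration: k = √(I/A) = √(4 002 136 / 7 240) = 23.5113 mm.

k_x ≈ 23.51 mm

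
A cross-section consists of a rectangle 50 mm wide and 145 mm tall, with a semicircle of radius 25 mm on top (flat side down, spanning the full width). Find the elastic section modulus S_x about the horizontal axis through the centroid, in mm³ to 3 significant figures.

S_x ≈ 2.14 × 10⁵ mm³

Treat the section as a set of non-overlapping primitives; coordinates are from the bounding-box lower-left.
Rectangular body: 50 × 145, A = 7 250 mm², y = 72.5 mm, Ī = 12 702 604 mm⁴.
Semicircular cap: semicircle r = 25, A = 981.75 mm², y = 155.61 mm, Ī = 42 874 mm⁴.
Centroid: ȳ = ΣA·y / ΣA = 82.412 mm.
Transfer each piece to the horizontal axis through the centroid using Ī + A·d² with d = y − 82.412:
  rectangular body: d = -9.912 mm → contributes +13 414 905 mm⁴
  semicircular cap: d = 73.198 mm → contributes +5 303 068 mm⁴
Total I = 18 717 974 mm⁴.
Extreme fibre distance c = 87.588 mm; S = I/c = 213 705 mm³.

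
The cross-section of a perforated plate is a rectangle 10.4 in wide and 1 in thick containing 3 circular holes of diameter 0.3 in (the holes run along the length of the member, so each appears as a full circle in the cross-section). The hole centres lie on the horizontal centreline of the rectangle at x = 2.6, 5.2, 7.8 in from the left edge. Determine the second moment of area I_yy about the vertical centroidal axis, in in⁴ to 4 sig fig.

Treat the section as a set of non-overlapping primitives; coordinates are from the bounding-box lower-left.
Plate: 10.4 × 1, A = 10.4 in², x = 5.2 in, Ī = 93.7387 in⁴.
Hole 1 (subtracted): ⌀0.3, A = 0.0706858 in², x = 2.6 in, Ī = 0.000397608 in⁴.
Hole 2 (subtracted): ⌀0.3, A = 0.0706858 in², x = 5.2 in, Ī = 0.000397608 in⁴.
Hole 3 (subtracted): ⌀0.3, A = 0.0706858 in², x = 7.8 in, Ī = 0.000397608 in⁴.
By symmetry the centroid is at mid-width, x̄ = 5.2 in.
Transfer each piece to the vertical centroidal axis using Ī + A·d² with d = x − 5.2:
  plate: d = 0 in → contributes +93.7387 in⁴
  hole 1: d = -2.6 in → contributes −0.478234 in⁴
  hole 2: d = 0 in → contributes −0.000397608 in⁴
  hole 3: d = 2.6 in → contributes −0.478234 in⁴
Total I = 92.7818 in⁴.

I_yy ≈ 92.78 in⁴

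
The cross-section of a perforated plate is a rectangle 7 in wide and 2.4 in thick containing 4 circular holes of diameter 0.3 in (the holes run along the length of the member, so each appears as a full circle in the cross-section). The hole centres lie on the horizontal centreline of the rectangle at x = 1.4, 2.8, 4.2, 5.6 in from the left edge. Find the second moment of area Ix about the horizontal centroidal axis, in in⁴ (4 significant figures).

Ix ≈ 8.062 in⁴

Treat the section as a set of non-overlapping primitives; coordinates are from the bounding-box lower-left.
Plate: 7 × 2.4, A = 16.8 in², y = 1.2 in, Ī = 8.064 in⁴.
Hole 1 (subtracted): ⌀0.3, A = 0.0706858 in², y = 1.2 in, Ī = 0.000397608 in⁴.
Hole 2 (subtracted): ⌀0.3, A = 0.0706858 in², y = 1.2 in, Ī = 0.000397608 in⁴.
Hole 3 (subtracted): ⌀0.3, A = 0.0706858 in², y = 1.2 in, Ī = 0.000397608 in⁴.
Hole 4 (subtracted): ⌀0.3, A = 0.0706858 in², y = 1.2 in, Ī = 0.000397608 in⁴.
By symmetry the centroid is at mid-height, ȳ = 1.2 in.
All pieces are centred on the horizontal centroidal axis, so I = ΣĪ (holes subtracted) = 8.06241 in⁴.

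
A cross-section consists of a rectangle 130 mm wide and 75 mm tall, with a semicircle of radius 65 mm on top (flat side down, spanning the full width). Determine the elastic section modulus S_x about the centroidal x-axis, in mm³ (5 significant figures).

Decompose the section into non-overlapping parts with the origin at the bottom-left of its bounding rectangle.
Rectangular body: 130 × 75, A = 9 750 mm², y = 37.5 mm, Ī = 4 570 313 mm⁴.
Semicircular cap: semicircle r = 65, A = 6636.614 mm², y = 102.5869 mm, Ī = 1 959 230 mm⁴.
Centroid: ȳ = ΣA·y / ΣA = 63.86032 mm.
Transfer each piece to the centroidal x-axis using Ī + A·d² with d = y − 63.86032:
  rectangular body: d = -26.36032 mm → contributes +11 345 260 mm⁴
  semicircular cap: d = 38.72654 mm → contributes +11 912 458 mm⁴
Total I = 23 257 718 mm⁴.
Extreme fibre distance c = 76.13968 mm; S = I/c = 305461.2 mm³.

S_x ≈ 3.0546 × 10⁵ mm³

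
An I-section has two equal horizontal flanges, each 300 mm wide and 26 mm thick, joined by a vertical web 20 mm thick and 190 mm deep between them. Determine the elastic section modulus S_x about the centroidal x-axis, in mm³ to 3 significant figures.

S_x ≈ 1.61 × 10⁶ mm³

Split into non-overlapping primitives; take the origin at the lower-left of the bounding box.
Bottom flange: 300 × 26, A = 7 800 mm², y = 13 mm, Ī = 439 400 mm⁴.
Web: 20 × 190, A = 3 800 mm², y = 121 mm, Ī = 11 431 667 mm⁴.
Top flange: 300 × 26, A = 7 800 mm², y = 229 mm, Ī = 439 400 mm⁴.
By symmetry the centroid is at mid-height, ȳ = 121 mm.
Transfer each piece to the centroidal x-axis using Ī + A·d² with d = y − 121:
  bottom flange: d = -108 mm → contributes +91 418 600 mm⁴
  web: d = 0 mm → contributes +11 431 667 mm⁴
  top flange: d = 108 mm → contributes +91 418 600 mm⁴
Total I = 194 268 867 mm⁴.
Extreme fibre distance c = 121 mm; S = I/c = 1 605 528 mm³.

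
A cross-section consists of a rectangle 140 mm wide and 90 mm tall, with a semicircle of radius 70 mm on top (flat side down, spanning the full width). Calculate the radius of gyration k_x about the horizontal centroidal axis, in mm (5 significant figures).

Break the section into simple shapes (no overlaps), measuring from the bottom-left corner of the bounding box.
Rectangular body: 140 × 90, A = 12 600 mm², y = 45 mm, Ī = 8 505 000 mm⁴.
Semicircular cap: semicircle r = 70, A = 7696.902 mm², y = 119.7089 mm, Ī = 2 635 265 mm⁴.
Centroid: ȳ = ΣA·y / ΣA = 73.33079 mm.
Transfer each piece to the horizontal centroidal axis using Ī + A·d² with d = y − 73.33079:
  rectangular body: d = -28.33079 mm → contributes +18 618 184 mm⁴
  semicircular cap: d = 46.37813 mm → contributes +19 190 772 mm⁴
Total I = 37 808 955 mm⁴.
Radius of gyration: k = √(I/A) = √(37 808 955 / 20296.9) = 43.1601 mm.

k_x ≈ 43.160 mm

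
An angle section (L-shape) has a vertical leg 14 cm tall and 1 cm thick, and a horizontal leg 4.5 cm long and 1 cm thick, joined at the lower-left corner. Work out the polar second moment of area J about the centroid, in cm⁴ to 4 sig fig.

J ≈ 366.2 cm⁴

Break the section into simple shapes (no overlaps), measuring from the bottom-left corner of the bounding box.
Vertical leg: 1 × 14, A = 14 cm², y = 7 cm, Ī = 228.667 cm⁴.
Horizontal leg (remainder): 3.5 × 1, A = 3.5 cm², y = 0.5 cm, Ī = 0.291667 cm⁴.
Centroid: ȳ = ΣA·y / ΣA = 5.7 cm.
Transfer each piece to the centroidal x-axis using Ī + A·d² with d = y − 5.7:
  vertical leg: d = 1.3 cm → contributes +252.327 cm⁴
  horizontal leg (remainder): d = -5.2 cm → contributes +94.9317 cm⁴
Total I = 347.258 cm⁴.
For the y-axis: x̄ = 0.95 cm.
Repeating about the centroidal y-axis gives I_y = 18.9146 cm⁴.
Polar second moment: J = I_x + I_y = 366.173 cm⁴.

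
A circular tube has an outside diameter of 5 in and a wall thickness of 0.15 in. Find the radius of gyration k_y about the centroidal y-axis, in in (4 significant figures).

Decompose the section into non-overlapping parts with the origin at the bottom-left of its bounding rectangle.
Outer circle: ⌀5, A = 19.635 in², x = 2.5 in, Ī = 30.6796 in⁴.
Bore (subtracted): ⌀4.7, A = 17.3494 in², x = 2.5 in, Ī = 23.9531 in⁴.
By symmetry the centroid is at mid-width, x̄ = 2.5 in.
All pieces are centred on the centroidal y-axis, so I = ΣĪ (holes subtracted) = 6.72654 in⁴.
Radius of gyration: k = √(I/A) = √(6.72654 / 2.28551) = 1.71555 in.

k_y ≈ 1.716 in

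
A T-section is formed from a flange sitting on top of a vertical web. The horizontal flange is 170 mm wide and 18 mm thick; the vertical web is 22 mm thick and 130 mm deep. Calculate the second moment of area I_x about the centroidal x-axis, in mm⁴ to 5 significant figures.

I_x ≈ 1.2206 × 10⁷ mm⁴

Decompose the section into non-overlapping parts with the origin at the bottom-left of its bounding rectangle.
Flange: 170 × 18, A = 3 060 mm², y = 139 mm, Ī = 82 620 mm⁴.
Web: 22 × 130, A = 2 860 mm², y = 65 mm, Ī = 4 027 833 mm⁴.
Centroid: ȳ = ΣA·y / ΣA = 103.25 mm.
Transfer each piece to the centroidal x-axis using Ī + A·d² with d = y − 103.25:
  flange: d = 35.75 mm → contributes +3 993 491 mm⁴
  web: d = -38.25 mm → contributes +8 212 192 mm⁴
Total I = 12 205 683 mm⁴.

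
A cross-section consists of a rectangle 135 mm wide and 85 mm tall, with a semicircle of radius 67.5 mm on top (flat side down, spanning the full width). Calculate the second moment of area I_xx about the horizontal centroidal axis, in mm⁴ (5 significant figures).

Split into non-overlapping primitives; take the origin at the lower-left of the bounding box.
Rectangular body: 135 × 85, A = 11 475 mm², y = 42.5 mm, Ī = 6 908 906 mm⁴.
Semicircular cap: semicircle r = 67.5, A = 7156.941 mm², y = 113.6479 mm, Ī = 2 278 490 mm⁴.
Centroid: ȳ = ΣA·y / ΣA = 69.82948 mm.
Transfer each piece to the horizontal centroidal axis using Ī + A·d² with d = y − 69.82948:
  rectangular body: d = -27.32948 mm → contributes +15 479 589 mm⁴
  semicircular cap: d = 43.81841 mm → contributes +16 020 197 mm⁴
Total I = 31 499 785 mm⁴.

I_xx ≈ 3.1500 × 10⁷ mm⁴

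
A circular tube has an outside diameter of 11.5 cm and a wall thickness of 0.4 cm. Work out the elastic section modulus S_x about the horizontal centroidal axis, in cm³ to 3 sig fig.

S_x ≈ 37.4 cm³

Split into non-overlapping primitives; take the origin at the lower-left of the bounding box.
Outer circle: ⌀11.5, A = 103.87 cm², y = 5.75 cm, Ī = 858.54 cm⁴.
Bore (subtracted): ⌀10.7, A = 89.92 cm², y = 5.75 cm, Ī = 643.44 cm⁴.
By symmetry the centroid is at mid-height, ȳ = 5.75 cm.
All pieces are centred on the horizontal centroidal axis, so I = ΣĪ (holes subtracted) = 215.11 cm⁴.
Extreme fibre distance c = 5.75 cm; S = I/c = 37.41 cm³.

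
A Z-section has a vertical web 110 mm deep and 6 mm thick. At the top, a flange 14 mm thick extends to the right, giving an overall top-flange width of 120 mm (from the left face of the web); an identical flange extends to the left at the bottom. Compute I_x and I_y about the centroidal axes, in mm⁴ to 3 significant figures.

Break the section into simple shapes (no overlaps), measuring from the bottom-left corner of the bounding box.
Web: 6 × 110, A = 660 mm², y = 55 mm, Ī = 665 500 mm⁴.
Top flange (beyond web): 114 × 14, A = 1 596 mm², y = 103 mm, Ī = 26 068 mm⁴.
Bottom flange (beyond web): 114 × 14, A = 1 596 mm², y = 7 mm, Ī = 26 068 mm⁴.
Centroid: ȳ = ΣA·y / ΣA = 55 mm.
Transfer each piece to the centroidal x-axis using Ī + A·d² with d = y − 55:
  web: d = 0 mm → contributes +665 500 mm⁴
  top flange (beyond web): d = 48 mm → contributes +3 703 252 mm⁴
  bottom flange (beyond web): d = -48 mm → contributes +3 703 252 mm⁴
Total I = 8 072 004 mm⁴.
For the y-axis: x̄ = 117 mm.
Repeating about the centroidal y-axis gives I_y = 14 950 116 mm⁴.

I_x ≈ 8.07 × 10⁶ mm⁴, I_y ≈ 1.50 × 10⁷ mm⁴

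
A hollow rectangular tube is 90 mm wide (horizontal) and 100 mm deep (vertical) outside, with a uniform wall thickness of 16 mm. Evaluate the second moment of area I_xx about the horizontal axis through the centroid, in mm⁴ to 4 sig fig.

Break the section into simple shapes (no overlaps), measuring from the bottom-left corner of the bounding box.
Outer rectangle: 90 × 100, A = 9 000 mm², y = 50 mm, Ī = 7 500 000 mm⁴.
Inner void (subtracted): 58 × 68, A = 3 944 mm², y = 50 mm, Ī = 1 519 755 mm⁴.
By symmetry the centroid is at mid-height, ȳ = 50 mm.
All pieces are centred on the horizontal axis through the centroid, so I = ΣĪ (holes subtracted) = 5 980 245 mm⁴.

I_xx ≈ 5.980 × 10⁶ mm⁴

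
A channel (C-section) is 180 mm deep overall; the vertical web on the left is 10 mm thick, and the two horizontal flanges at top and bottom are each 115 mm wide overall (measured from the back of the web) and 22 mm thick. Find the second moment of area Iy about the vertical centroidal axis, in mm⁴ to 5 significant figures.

Iy ≈ 8.5423 × 10⁶ mm⁴

Decompose the section into non-overlapping parts with the origin at the bottom-left of its bounding rectangle.
Web: 10 × 180, A = 1 800 mm², x = 5 mm, Ī = 15 000 mm⁴.
Top flange (beyond web): 105 × 22, A = 2 310 mm², x = 62.5 mm, Ī = 2 122 313 mm⁴.
Bottom flange (beyond web): 105 × 22, A = 2 310 mm², x = 62.5 mm, Ī = 2 122 313 mm⁴.
Centroid: x̄ = ΣA·x / ΣA = 46.3785 mm.
Transfer each piece to the vertical centroidal axis using Ī + A·d² with d = x − 46.3785:
  web: d = -41.3785 mm → contributes +3 096 925 mm⁴
  top flange (beyond web): d = 16.1215 mm → contributes +2 722 688 mm⁴
  bottom flange (beyond web): d = 16.1215 mm → contributes +2 722 688 mm⁴
Total I = 8 542 300 mm⁴.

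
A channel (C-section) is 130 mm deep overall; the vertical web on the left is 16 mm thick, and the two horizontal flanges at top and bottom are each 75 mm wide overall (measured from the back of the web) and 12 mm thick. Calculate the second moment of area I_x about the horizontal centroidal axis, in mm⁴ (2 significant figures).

I_x ≈ 7.9 × 10⁶ mm⁴

Split into non-overlapping primitives; take the origin at the lower-left of the bounding box.
Web: 16 × 130, A = 2 080 mm², y = 65 mm, Ī = 2 929 333 mm⁴.
Top flange (beyond web): 59 × 12, A = 708 mm², y = 124 mm, Ī = 8 496 mm⁴.
Bottom flange (beyond web): 59 × 12, A = 708 mm², y = 6 mm, Ī = 8 496 mm⁴.
By symmetry the centroid is at mid-height, ȳ = 65 mm.
Transfer each piece to the horizontal centroidal axis using Ī + A·d² with d = y − 65:
  web: d = 0 mm → contributes +2 929 333 mm⁴
  top flange (beyond web): d = 59 mm → contributes +2 473 044 mm⁴
  bottom flange (beyond web): d = -59 mm → contributes +2 473 044 mm⁴
Total I = 7 875 421 mm⁴.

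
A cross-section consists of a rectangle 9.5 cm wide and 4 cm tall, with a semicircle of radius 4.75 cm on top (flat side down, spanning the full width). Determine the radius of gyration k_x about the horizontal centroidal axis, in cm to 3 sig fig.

Split into non-overlapping primitives; take the origin at the lower-left of the bounding box.
Rectangular body: 9.5 × 4, A = 38 cm², y = 2 cm, Ī = 50.667 cm⁴.
Semicircular cap: semicircle r = 4.75, A = 35.441 cm², y = 6.016 cm, Ī = 55.874 cm⁴.
Centroid: ȳ = ΣA·y / ΣA = 3.938 cm.
Transfer each piece to the horizontal centroidal axis using Ī + A·d² with d = y − 3.938:
  rectangular body: d = -1.938 cm → contributes +193.39 cm⁴
  semicircular cap: d = 2.0779 cm → contributes +208.9 cm⁴
Total I = 402.29 cm⁴.
Radius of gyration: k = √(I/A) = √(402.29 / 73.441) = 2.3405 cm.

k_x ≈ 2.34 cm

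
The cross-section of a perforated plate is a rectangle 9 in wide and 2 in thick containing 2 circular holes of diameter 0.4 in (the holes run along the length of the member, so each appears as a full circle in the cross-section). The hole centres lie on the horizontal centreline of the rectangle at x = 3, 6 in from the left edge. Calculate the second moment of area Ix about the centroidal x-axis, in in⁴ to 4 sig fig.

Break the section into simple shapes (no overlaps), measuring from the bottom-left corner of the bounding box.
Plate: 9 × 2, A = 18 in², y = 1 in, Ī = 6 in⁴.
Hole 1 (subtracted): ⌀0.4, A = 0.125664 in², y = 1 in, Ī = 0.00125664 in⁴.
Hole 2 (subtracted): ⌀0.4, A = 0.125664 in², y = 1 in, Ī = 0.00125664 in⁴.
By symmetry the centroid is at mid-height, ȳ = 1 in.
All pieces are centred on the centroidal x-axis, so I = ΣĪ (holes subtracted) = 5.99749 in⁴.

Ix ≈ 5.997 in⁴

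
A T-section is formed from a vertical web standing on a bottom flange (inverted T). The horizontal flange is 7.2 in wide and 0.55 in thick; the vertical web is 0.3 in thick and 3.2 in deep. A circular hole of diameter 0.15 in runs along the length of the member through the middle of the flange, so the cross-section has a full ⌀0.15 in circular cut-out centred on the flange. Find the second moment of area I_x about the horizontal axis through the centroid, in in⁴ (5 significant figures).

Decompose the section into non-overlapping parts with the origin at the bottom-left of its bounding rectangle.
Flange: 7.2 × 0.55, A = 3.96 in², y = 0.275 in, Ī = 0.099825 in⁴.
Web: 0.3 × 3.2, A = 0.96 in², y = 2.15 in, Ī = 0.8192 in⁴.
Hole (subtracted): ⌀0.15, A = 0.01767146 in², y = 0.275 in, Ī = 0.00002485049 in⁴.
Centroid: ȳ = ΣA·y / ΣA = 0.6421725 in.
Transfer each piece to the horizontal axis through the centroid using Ī + A·d² with d = y − 0.6421725:
  flange: d = -0.3671725 in → contributes +0.6336948 in⁴
  web: d = 1.507828 in → contributes +3.001802 in⁴
  hole: d = -0.3671725 in → contributes −0.002407239 in⁴
Total I = 3.63309 in⁴.

I_x ≈ 3.6331 in⁴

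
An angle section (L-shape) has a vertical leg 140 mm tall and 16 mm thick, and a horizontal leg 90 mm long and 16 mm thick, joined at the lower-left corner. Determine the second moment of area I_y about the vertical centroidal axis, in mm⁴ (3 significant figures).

Decompose the section into non-overlapping parts with the origin at the bottom-left of its bounding rectangle.
Vertical leg: 16 × 140, A = 2 240 mm², x = 8 mm, Ī = 47 787 mm⁴.
Horizontal leg (remainder): 74 × 16, A = 1 184 mm², x = 53 mm, Ī = 540 299 mm⁴.
Centroid: x̄ = ΣA·x / ΣA = 23.561 mm.
Transfer each piece to the vertical centroidal axis using Ī + A·d² with d = x − 23.561:
  vertical leg: d = -15.561 mm → contributes +590 173 mm⁴
  horizontal leg (remainder): d = 29.439 mm → contributes +1 566 435 mm⁴
Total I = 2 156 609 mm⁴.

I_y ≈ 2.16 × 10⁶ mm⁴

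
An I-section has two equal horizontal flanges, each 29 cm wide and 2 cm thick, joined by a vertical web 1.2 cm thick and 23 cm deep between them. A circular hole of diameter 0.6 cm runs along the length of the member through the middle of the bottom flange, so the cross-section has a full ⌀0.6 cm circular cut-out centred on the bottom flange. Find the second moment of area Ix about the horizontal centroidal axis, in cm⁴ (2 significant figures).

Split into non-overlapping primitives; take the origin at the lower-left of the bounding box.
Bottom flange: 29 × 2, A = 58 cm², y = 1 cm, Ī = 19.33 cm⁴.
Web: 1.2 × 23, A = 27.6 cm², y = 13.5 cm, Ī = 1 217 cm⁴.
Top flange: 29 × 2, A = 58 cm², y = 26 cm, Ī = 19.33 cm⁴.
Hole (subtracted): ⌀0.6, A = 0.2827 cm², y = 1 cm, Ī = 0.006362 cm⁴.
Centroid: ȳ = ΣA·y / ΣA = 13.52 cm.
Transfer each piece to the horizontal centroidal axis using Ī + A·d² with d = y − 13.52:
  bottom flange: d = -12.52 cm → contributes +9 118 cm⁴
  web: d = -0.02466 cm → contributes +1 217 cm⁴
  top flange: d = 12.48 cm → contributes +9 046 cm⁴
  hole: d = -12.52 cm → contributes −44.36 cm⁴
Total I = 19 336 cm⁴.

Ix ≈ 1.9 × 10⁴ cm⁴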